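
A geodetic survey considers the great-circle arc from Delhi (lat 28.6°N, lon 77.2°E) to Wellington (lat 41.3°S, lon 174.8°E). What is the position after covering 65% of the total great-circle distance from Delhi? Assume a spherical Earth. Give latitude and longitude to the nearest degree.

≈ lat 21°S, lon 134°E

Write both endpoints as unit vectors p₁, p₂ with components (cos φ cos λ, cos φ sin λ, sin φ).
The central angle between the endpoints is δ = arccos(p₁·p₂) ≈ 1.986 rad (113.8°).
Interpolate at f = 0.65 with slerp weights a = sin((1−f)δ)/sin δ ≈ 0.700, b = sin(fδ)/sin δ ≈ 1.050.
p = a·p₁ + b·p₂ ≈ (-0.650, 0.671, -0.358); φ = arcsin(p_z) ≈ -20.99°, λ = atan2(p_y, p_x) ≈ 134.09°.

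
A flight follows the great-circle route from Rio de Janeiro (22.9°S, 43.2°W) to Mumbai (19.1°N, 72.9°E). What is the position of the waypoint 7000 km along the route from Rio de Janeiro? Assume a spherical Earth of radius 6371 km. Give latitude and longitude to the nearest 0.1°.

Convert each endpoint to a unit vector on the sphere (x = cos φ cos λ, y = cos φ sin λ, z = sin φ).
The central angle between the endpoints is δ = arccos(p₁·p₂) ≈ 2.106 rad (120.7°). The total great-circle distance is δ·R ≈ 2.106 × 6371 ≈ 13419 km, so the target fraction is f = 7000/13419 ≈ 0.522.
Interpolate at f ≈ 0.522 with slerp weights a = sin((1−f)δ)/sin δ ≈ 0.983, b = sin(fδ)/sin δ ≈ 1.036.
p = a·p₁ + b·p₂ ≈ (0.948, 0.315, -0.044); φ = arcsin(p_z) ≈ -2.51°, λ = atan2(p_y, p_x) ≈ 18.40°.

≈ (2.5°S, 18.4°E)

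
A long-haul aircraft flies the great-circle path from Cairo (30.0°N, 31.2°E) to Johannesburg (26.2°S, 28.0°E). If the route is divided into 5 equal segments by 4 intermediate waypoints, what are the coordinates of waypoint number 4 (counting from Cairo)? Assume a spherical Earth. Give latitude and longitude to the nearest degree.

From cos δ = sin φ₁ sin φ₂ + cos φ₁ cos φ₂ cos Δλ, the central angle is δ ≈ 0.982 rad (56.3°).
Interpolate at f = 4/5 with slerp weights a = sin((1−f)δ)/sin δ ≈ 0.235, b = sin(fδ)/sin δ ≈ 0.850.
p = a·p₁ + b·p₂ ≈ (0.848, 0.464, -0.258); φ = arcsin(p_z) ≈ -14.96°, λ = atan2(p_y, p_x) ≈ 28.67°.

≈ 15°S, 29°E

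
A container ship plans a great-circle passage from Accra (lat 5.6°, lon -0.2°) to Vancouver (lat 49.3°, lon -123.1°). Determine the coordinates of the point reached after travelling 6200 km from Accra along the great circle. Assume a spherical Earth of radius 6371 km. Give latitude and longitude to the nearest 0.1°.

≈ lat 47.0°, lon -43.9°

The haversine formula gives a central angle δ ≈ 1.853 rad (106.2°) between the endpoints. The total great-circle distance is δ·R ≈ 1.853 × 6371 ≈ 11806 km, so the target fraction is f = 6200/11806 ≈ 0.525.
Interpolate at f ≈ 0.525 with slerp weights a = sin((1−f)δ)/sin δ ≈ 0.802, b = sin(fδ)/sin δ ≈ 0.861.
p = a·p₁ + b·p₂ ≈ (0.492, -0.473, 0.731); φ = arcsin(p_z) ≈ 46.96°, λ = atan2(p_y, p_x) ≈ -43.87°.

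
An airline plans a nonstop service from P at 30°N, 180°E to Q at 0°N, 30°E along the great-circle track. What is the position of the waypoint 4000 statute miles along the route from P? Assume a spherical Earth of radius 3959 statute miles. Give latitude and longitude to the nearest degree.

Write both endpoints as unit vectors p₁, p₂ with components (cos φ cos λ, cos φ sin λ, sin φ).
The central angle between the endpoints is δ = arccos(p₁·p₂) ≈ 2.419 rad (138.6°). The total great-circle distance is δ·R ≈ 2.419 × 3959 ≈ 9576 mi, so the target fraction is f = 4000/9576 ≈ 0.418.
Interpolate at f ≈ 0.418 with slerp weights a = sin((1−f)δ)/sin δ ≈ 1.492, b = sin(fδ)/sin δ ≈ 1.281.
p = a·p₁ + b·p₂ ≈ (-0.183, 0.640, 0.746); φ = arcsin(p_z) ≈ 48.24°, λ = atan2(p_y, p_x) ≈ 105.96°.

≈ 48°N, 106°E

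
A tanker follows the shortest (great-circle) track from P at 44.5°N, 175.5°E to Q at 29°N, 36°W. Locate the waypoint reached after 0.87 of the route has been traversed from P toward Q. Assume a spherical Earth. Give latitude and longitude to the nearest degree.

≈ 41°N, 43°W

Write both endpoints as unit vectors p₁, p₂ with components (cos φ cos λ, cos φ sin λ, sin φ).
The central angle between the endpoints is δ = arccos(p₁·p₂) ≈ 1.764 rad (101.1°).
Interpolate at f = 0.87 with slerp weights a = sin((1−f)δ)/sin δ ≈ 0.232, b = sin(fδ)/sin δ ≈ 1.018.
p = a·p₁ + b·p₂ ≈ (0.556, -0.511, 0.656); φ = arcsin(p_z) ≈ 41.00°, λ = atan2(p_y, p_x) ≈ -42.57°.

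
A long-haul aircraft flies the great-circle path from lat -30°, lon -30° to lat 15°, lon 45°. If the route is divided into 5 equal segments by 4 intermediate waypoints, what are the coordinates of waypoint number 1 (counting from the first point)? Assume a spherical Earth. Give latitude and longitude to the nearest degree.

≈ lat -23°, lon -13°

Convert each endpoint to a unit vector on the sphere (x = cos φ cos λ, y = cos φ sin λ, z = sin φ).
The central angle between the endpoints is δ = arccos(p₁·p₂) ≈ 1.484 rad (85.0°).
Interpolate at f = 1/5 with slerp weights a = sin((1−f)δ)/sin δ ≈ 0.931, b = sin(fδ)/sin δ ≈ 0.293.
p = a·p₁ + b·p₂ ≈ (0.899, -0.203, -0.389); φ = arcsin(p_z) ≈ -22.92°, λ = atan2(p_y, p_x) ≈ -12.70°.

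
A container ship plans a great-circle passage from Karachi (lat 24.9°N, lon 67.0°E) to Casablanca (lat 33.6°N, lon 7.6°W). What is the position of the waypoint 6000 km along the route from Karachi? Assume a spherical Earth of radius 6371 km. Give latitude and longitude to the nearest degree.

≈ lat 35°N, lon 5°E

From cos δ = sin φ₁ sin φ₂ + cos φ₁ cos φ₂ cos Δλ, the central angle is δ ≈ 1.122 rad (64.3°). The total great-circle distance is δ·R ≈ 1.122 × 6371 ≈ 7150 km, so the target fraction is f = 6000/7150 ≈ 0.839.
Interpolate at f ≈ 0.839 with slerp weights a = sin((1−f)δ)/sin δ ≈ 0.199, b = sin(fδ)/sin δ ≈ 0.897.
p = a·p₁ + b·p₂ ≈ (0.811, 0.068, 0.580); φ = arcsin(p_z) ≈ 35.48°, λ = atan2(p_y, p_x) ≈ 4.76°.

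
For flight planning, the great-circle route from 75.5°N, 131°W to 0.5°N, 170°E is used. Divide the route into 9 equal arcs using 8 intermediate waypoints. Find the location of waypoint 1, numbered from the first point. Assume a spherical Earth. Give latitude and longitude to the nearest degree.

Convert each endpoint to a unit vector on the sphere (x = cos φ cos λ, y = cos φ sin λ, z = sin φ).
The central angle between the endpoints is δ = arccos(p₁·p₂) ≈ 1.433 rad (82.1°).
Interpolate at f = 1/9 with slerp weights a = sin((1−f)δ)/sin δ ≈ 0.965, b = sin(fδ)/sin δ ≈ 0.160.
p = a·p₁ + b·p₂ ≈ (-0.316, -0.155, 0.936); φ = arcsin(p_z) ≈ 69.39°, λ = atan2(p_y, p_x) ≈ -153.94°.

≈ 69°N, 154°W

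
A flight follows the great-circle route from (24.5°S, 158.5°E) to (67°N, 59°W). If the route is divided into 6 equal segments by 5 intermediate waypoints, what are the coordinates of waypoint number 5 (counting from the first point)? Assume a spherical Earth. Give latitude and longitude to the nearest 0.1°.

Write both endpoints as unit vectors p₁, p₂ with components (cos φ cos λ, cos φ sin λ, sin φ).
The central angle between the endpoints is δ = arccos(p₁·p₂) ≈ 2.297 rad (131.6°).
Interpolate at f = 5/6 with slerp weights a = sin((1−f)δ)/sin δ ≈ 0.499, b = sin(fδ)/sin δ ≈ 1.259.
p = a·p₁ + b·p₂ ≈ (-0.169, -0.255, 0.952); φ = arcsin(p_z) ≈ 72.16°, λ = atan2(p_y, p_x) ≈ -123.58°.

≈ (72.2°N, 123.6°W)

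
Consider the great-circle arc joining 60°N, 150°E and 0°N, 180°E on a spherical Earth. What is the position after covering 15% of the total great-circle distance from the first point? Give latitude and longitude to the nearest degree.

Write both endpoints as unit vectors p₁, p₂ with components (cos φ cos λ, cos φ sin λ, sin φ).
The central angle between the endpoints is δ = arccos(p₁·p₂) ≈ 1.123 rad (64.3°).
Interpolate at f = 0.15 with slerp weights a = sin((1−f)δ)/sin δ ≈ 0.905, b = sin(fδ)/sin δ ≈ 0.186.
p = a·p₁ + b·p₂ ≈ (-0.578, 0.226, 0.784); φ = arcsin(p_z) ≈ 51.63°, λ = atan2(p_y, p_x) ≈ 158.62°.

≈ 52°N, 159°E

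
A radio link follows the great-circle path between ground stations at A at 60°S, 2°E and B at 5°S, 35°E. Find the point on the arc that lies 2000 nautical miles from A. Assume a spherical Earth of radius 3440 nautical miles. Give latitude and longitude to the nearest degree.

≈ 31°S, 25°E

Convert each endpoint to a unit vector on the sphere (x = cos φ cos λ, y = cos φ sin λ, z = sin φ).
The central angle between the endpoints is δ = arccos(p₁·p₂) ≈ 1.055 rad (60.4°). The total great-circle distance is δ·R ≈ 1.055 × 3440 ≈ 3629 nmi, so the target fraction is f = 2000/3629 ≈ 0.551.
Interpolate at f ≈ 0.551 with slerp weights a = sin((1−f)δ)/sin δ ≈ 0.524, b = sin(fδ)/sin δ ≈ 0.631.
p = a·p₁ + b·p₂ ≈ (0.777, 0.370, -0.509); φ = arcsin(p_z) ≈ -30.60°, λ = atan2(p_y, p_x) ≈ 25.45°.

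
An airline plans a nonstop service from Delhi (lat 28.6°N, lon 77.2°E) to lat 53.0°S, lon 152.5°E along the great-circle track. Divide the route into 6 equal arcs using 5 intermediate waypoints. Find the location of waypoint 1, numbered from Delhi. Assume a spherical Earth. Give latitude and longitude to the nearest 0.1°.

Write both endpoints as unit vectors p₁, p₂ with components (cos φ cos λ, cos φ sin λ, sin φ).
The central angle between the endpoints is δ = arccos(p₁·p₂) ≈ 1.822 rad (104.4°).
Interpolate at f = 1/6 with slerp weights a = sin((1−f)δ)/sin δ ≈ 1.031, b = sin(fδ)/sin δ ≈ 0.309.
p = a·p₁ + b·p₂ ≈ (0.036, 0.968, 0.247); φ = arcsin(p_z) ≈ 14.30°, λ = atan2(p_y, p_x) ≈ 87.88°.

≈ lat 14.3°N, lon 87.9°E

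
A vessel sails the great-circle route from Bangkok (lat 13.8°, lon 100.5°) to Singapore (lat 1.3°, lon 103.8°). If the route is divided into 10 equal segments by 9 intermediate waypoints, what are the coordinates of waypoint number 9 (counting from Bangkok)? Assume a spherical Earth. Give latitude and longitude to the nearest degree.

≈ lat 3°, lon 103°

Write both endpoints as unit vectors p₁, p₂ with components (cos φ cos λ, cos φ sin λ, sin φ).
The central angle between the endpoints is δ = arccos(p₁·p₂) ≈ 0.225 rad (12.9°).
Interpolate at f = 9/10 with slerp weights a = sin((1−f)δ)/sin δ ≈ 0.101, b = sin(fδ)/sin δ ≈ 0.901.
p = a·p₁ + b·p₂ ≈ (-0.233, 0.972, 0.045); φ = arcsin(p_z) ≈ 2.55°, λ = atan2(p_y, p_x) ≈ 103.48°.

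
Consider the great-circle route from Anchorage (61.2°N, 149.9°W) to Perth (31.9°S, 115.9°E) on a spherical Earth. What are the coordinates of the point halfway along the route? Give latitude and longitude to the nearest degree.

≈ 20°N, 146°E

From cos δ = sin φ₁ sin φ₂ + cos φ₁ cos φ₂ cos Δλ, the central angle is δ ≈ 2.086 rad (119.5°).
Interpolate at f = 1/2 with slerp weights a = sin((1−f)δ)/sin δ ≈ 0.993, b = sin(fδ)/sin δ ≈ 0.993.
p = a·p₁ + b·p₂ ≈ (-0.782, 0.518, 0.345); φ = arcsin(p_z) ≈ 20.21°, λ = atan2(p_y, p_x) ≈ 146.46°.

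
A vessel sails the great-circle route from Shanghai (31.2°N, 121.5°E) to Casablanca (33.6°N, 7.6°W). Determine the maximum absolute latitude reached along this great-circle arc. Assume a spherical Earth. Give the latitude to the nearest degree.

The great circle lies in the plane with unit normal n̂ = (p₁ × p₂)/|p₁ × p₂|.
Here n̂_z ≈ -0.560; the vertex latitude is φ_max = arccos|n̂_z| ≈ 55.9°.

≈ 56°N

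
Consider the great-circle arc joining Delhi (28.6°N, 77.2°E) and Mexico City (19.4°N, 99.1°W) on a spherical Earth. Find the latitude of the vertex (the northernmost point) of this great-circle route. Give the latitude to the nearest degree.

The great circle lies in the plane with unit normal n̂ = (p₁ × p₂)/|p₁ × p₂|.
Here n̂_z ≈ -0.072; the vertex latitude is φ_max = arccos|n̂_z| ≈ 85.9°.
Check via Clairaut: cos φ_max = |cos φ₁| · sin C = cos(28.6°)·sin(4.7°) ≈ 0.072, again giving ≈ 85.9°.

≈ 86°N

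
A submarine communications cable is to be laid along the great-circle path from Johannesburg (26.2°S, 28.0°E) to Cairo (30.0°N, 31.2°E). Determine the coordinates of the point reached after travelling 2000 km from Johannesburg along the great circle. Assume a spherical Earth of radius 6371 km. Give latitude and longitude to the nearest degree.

From cos δ = sin φ₁ sin φ₂ + cos φ₁ cos φ₂ cos Δλ, the central angle is δ ≈ 0.982 rad (56.3°). The total great-circle distance is δ·R ≈ 0.982 × 6371 ≈ 6258 km, so the target fraction is f = 2000/6258 ≈ 0.320.
Interpolate at f ≈ 0.320 with slerp weights a = sin((1−f)δ)/sin δ ≈ 0.745, b = sin(fδ)/sin δ ≈ 0.371.
p = a·p₁ + b·p₂ ≈ (0.865, 0.480, -0.143); φ = arcsin(p_z) ≈ -8.24°, λ = atan2(p_y, p_x) ≈ 29.04°.

≈ 8°S, 29°E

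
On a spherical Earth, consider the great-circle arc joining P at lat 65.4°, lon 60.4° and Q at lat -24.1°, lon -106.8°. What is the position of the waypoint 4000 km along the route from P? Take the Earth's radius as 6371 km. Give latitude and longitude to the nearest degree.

Write both endpoints as unit vectors p₁, p₂ with components (cos φ cos λ, cos φ sin λ, sin φ).
The central angle between the endpoints is δ = arccos(p₁·p₂) ≈ 2.407 rad (137.9°). The total great-circle distance is δ·R ≈ 2.407 × 6371 ≈ 15332 km, so the target fraction is f = 4000/15332 ≈ 0.261.
Interpolate at f ≈ 0.261 with slerp weights a = sin((1−f)δ)/sin δ ≈ 1.459, b = sin(fδ)/sin δ ≈ 0.876.
p = a·p₁ + b·p₂ ≈ (0.069, -0.237, 0.969); φ = arcsin(p_z) ≈ 75.69°, λ = atan2(p_y, p_x) ≈ -73.81°.

≈ lat 76°, lon -74°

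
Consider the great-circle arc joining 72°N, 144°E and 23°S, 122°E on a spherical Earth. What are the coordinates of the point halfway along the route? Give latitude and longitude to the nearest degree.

Convert each endpoint to a unit vector on the sphere (x = cos φ cos λ, y = cos φ sin λ, z = sin φ).
The central angle between the endpoints is δ = arccos(p₁·p₂) ≈ 1.679 rad (96.2°).
Interpolate at f = 1/2 with slerp weights a = sin((1−f)δ)/sin δ ≈ 0.749, b = sin(fδ)/sin δ ≈ 0.749.
p = a·p₁ + b·p₂ ≈ (-0.552, 0.720, 0.419); φ = arcsin(p_z) ≈ 24.80°, λ = atan2(p_y, p_x) ≈ 127.48°.

≈ 25°N, 127°E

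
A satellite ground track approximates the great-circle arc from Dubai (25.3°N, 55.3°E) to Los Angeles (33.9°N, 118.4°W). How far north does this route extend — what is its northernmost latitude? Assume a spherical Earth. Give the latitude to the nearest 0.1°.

The great circle lies in the plane with unit normal n̂ = (p₁ × p₂)/|p₁ × p₂|.
Here n̂_z ≈ -0.096; the vertex latitude is φ_max = arccos|n̂_z| ≈ 84.5°.
Check via Clairaut: cos φ_max = |cos φ₁| · sin C = cos(25.3°)·sin(6.1°) ≈ 0.096, again giving ≈ 84.5°.

≈ 84.5°N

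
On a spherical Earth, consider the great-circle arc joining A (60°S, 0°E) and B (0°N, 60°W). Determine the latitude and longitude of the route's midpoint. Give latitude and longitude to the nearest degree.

From cos δ = sin φ₁ sin φ₂ + cos φ₁ cos φ₂ cos Δλ, the central angle is δ ≈ 1.318 rad (75.5°).
Interpolate at f = 1/2 with slerp weights a = sin((1−f)δ)/sin δ ≈ 0.632, b = sin(fδ)/sin δ ≈ 0.632.
p = a·p₁ + b·p₂ ≈ (0.632, -0.548, -0.548); φ = arcsin(p_z) ≈ -33.21°, λ = atan2(p_y, p_x) ≈ -40.89°.

≈ (33°S, 41°W)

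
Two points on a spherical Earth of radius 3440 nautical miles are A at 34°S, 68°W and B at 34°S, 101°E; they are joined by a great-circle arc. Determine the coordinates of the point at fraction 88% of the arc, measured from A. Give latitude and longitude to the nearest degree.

From cos δ = sin φ₁ sin φ₂ + cos φ₁ cos φ₂ cos Δλ, the central angle is δ ≈ 1.941 rad (111.2°).
Interpolate at f = 0.88 with slerp weights a = sin((1−f)δ)/sin δ ≈ 0.248, b = sin(fδ)/sin δ ≈ 1.063.
p = a·p₁ + b·p₂ ≈ (-0.091, 0.674, -0.733); φ = arcsin(p_z) ≈ -47.11°, λ = atan2(p_y, p_x) ≈ 97.70°.

≈ 47°S, 98°E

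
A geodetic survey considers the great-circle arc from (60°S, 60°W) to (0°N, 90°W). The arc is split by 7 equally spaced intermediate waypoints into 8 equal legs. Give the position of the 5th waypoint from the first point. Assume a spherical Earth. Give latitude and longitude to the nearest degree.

≈ (23°S, 83°W)

The haversine formula gives a central angle δ ≈ 1.123 rad (64.3°) between the endpoints.
Interpolate at f = 5/8 with slerp weights a = sin((1−f)δ)/sin δ ≈ 0.453, b = sin(fδ)/sin δ ≈ 0.716.
p = a·p₁ + b·p₂ ≈ (0.113, -0.913, -0.393); φ = arcsin(p_z) ≈ -23.12°, λ = atan2(p_y, p_x) ≈ -82.92°.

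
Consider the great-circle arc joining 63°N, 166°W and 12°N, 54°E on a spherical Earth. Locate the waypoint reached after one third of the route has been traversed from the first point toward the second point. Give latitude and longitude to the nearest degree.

≈ 70°N, 105°E

Convert each endpoint to a unit vector on the sphere (x = cos φ cos λ, y = cos φ sin λ, z = sin φ).
The central angle between the endpoints is δ = arccos(p₁·p₂) ≈ 1.726 rad (98.9°).
Interpolate at f = 1/3 with slerp weights a = sin((1−f)δ)/sin δ ≈ 0.924, b = sin(fδ)/sin δ ≈ 0.551.
p = a·p₁ + b·p₂ ≈ (-0.090, 0.334, 0.938); φ = arcsin(p_z) ≈ 69.73°, λ = atan2(p_y, p_x) ≈ 105.13°.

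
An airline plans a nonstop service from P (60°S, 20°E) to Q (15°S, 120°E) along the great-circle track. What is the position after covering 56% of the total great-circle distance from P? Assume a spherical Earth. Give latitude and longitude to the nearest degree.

≈ (45°S, 96°E)

Write both endpoints as unit vectors p₁, p₂ with components (cos φ cos λ, cos φ sin λ, sin φ).
The central angle between the endpoints is δ = arccos(p₁·p₂) ≈ 1.430 rad (81.9°).
Interpolate at f = 0.56 with slerp weights a = sin((1−f)δ)/sin δ ≈ 0.594, b = sin(fδ)/sin δ ≈ 0.725.
p = a·p₁ + b·p₂ ≈ (-0.071, 0.708, -0.702); φ = arcsin(p_z) ≈ -44.62°, λ = atan2(p_y, p_x) ≈ 95.72°.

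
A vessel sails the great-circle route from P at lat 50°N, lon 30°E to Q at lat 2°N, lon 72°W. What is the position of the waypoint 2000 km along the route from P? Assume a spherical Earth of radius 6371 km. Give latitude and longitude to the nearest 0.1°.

≈ lat 49.9°N, lon 1.9°E

Convert each endpoint to a unit vector on the sphere (x = cos φ cos λ, y = cos φ sin λ, z = sin φ).
The central angle between the endpoints is δ = arccos(p₁·p₂) ≈ 1.678 rad (96.1°). The total great-circle distance is δ·R ≈ 1.678 × 6371 ≈ 10689 km, so the target fraction is f = 2000/10689 ≈ 0.187.
Interpolate at f ≈ 0.187 with slerp weights a = sin((1−f)δ)/sin δ ≈ 0.984, b = sin(fδ)/sin δ ≈ 0.311.
p = a·p₁ + b·p₂ ≈ (0.644, 0.021, 0.765); φ = arcsin(p_z) ≈ 49.89°, λ = atan2(p_y, p_x) ≈ 1.88°.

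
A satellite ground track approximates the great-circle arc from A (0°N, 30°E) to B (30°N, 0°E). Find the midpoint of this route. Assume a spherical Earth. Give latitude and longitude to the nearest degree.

Convert each endpoint to a unit vector on the sphere (x = cos φ cos λ, y = cos φ sin λ, z = sin φ).
The central angle between the endpoints is δ = arccos(p₁·p₂) ≈ 0.723 rad (41.4°).
Interpolate at f = 1/2 with slerp weights a = sin((1−f)δ)/sin δ ≈ 0.535, b = sin(fδ)/sin δ ≈ 0.535.
p = a·p₁ + b·p₂ ≈ (0.926, 0.267, 0.267); φ = arcsin(p_z) ≈ 15.50°, λ = atan2(p_y, p_x) ≈ 16.10°.

≈ (16°N, 16°E)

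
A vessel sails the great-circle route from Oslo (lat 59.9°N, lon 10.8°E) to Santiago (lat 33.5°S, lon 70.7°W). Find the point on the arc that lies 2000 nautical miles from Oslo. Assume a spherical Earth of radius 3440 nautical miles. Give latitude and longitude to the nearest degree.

≈ lat 37°N, lon 28°W

From cos δ = sin φ₁ sin φ₂ + cos φ₁ cos φ₂ cos Δλ, the central angle is δ ≈ 2.000 rad (114.6°). The total great-circle distance is δ·R ≈ 2.000 × 3440 ≈ 6878 nmi, so the target fraction is f = 2000/6878 ≈ 0.291.
Interpolate at f ≈ 0.291 with slerp weights a = sin((1−f)δ)/sin δ ≈ 1.087, b = sin(fδ)/sin δ ≈ 0.604.
p = a·p₁ + b·p₂ ≈ (0.702, -0.373, 0.607); φ = arcsin(p_z) ≈ 37.36°, λ = atan2(p_y, p_x) ≈ -28.00°.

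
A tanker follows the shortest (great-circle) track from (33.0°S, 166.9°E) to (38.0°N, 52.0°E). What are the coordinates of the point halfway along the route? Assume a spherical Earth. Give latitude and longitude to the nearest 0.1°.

Write both endpoints as unit vectors p₁, p₂ with components (cos φ cos λ, cos φ sin λ, sin φ).
The central angle between the endpoints is δ = arccos(p₁·p₂) ≈ 2.231 rad (127.8°).
Interpolate at f = 1/2 with slerp weights a = sin((1−f)δ)/sin δ ≈ 1.137, b = sin(fδ)/sin δ ≈ 1.137.
p = a·p₁ + b·p₂ ≈ (-0.377, 0.923, 0.081); φ = arcsin(p_z) ≈ 4.63°, λ = atan2(p_y, p_x) ≈ 112.24°.

≈ (4.6°N, 112.2°E)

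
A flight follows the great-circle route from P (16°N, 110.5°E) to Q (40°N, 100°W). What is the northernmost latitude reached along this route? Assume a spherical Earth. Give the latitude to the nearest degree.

≈ 65°N

The great circle lies in the plane with unit normal n̂ = (p₁ × p₂)/|p₁ × p₂|.
Here n̂_z ≈ +0.420; the vertex latitude is φ_max = arccos|n̂_z| ≈ 65.1°.
Check via Clairaut: cos φ_max = |cos φ₁| · sin C = cos(16.0°)·sin(25.9°) ≈ 0.420, again giving ≈ 65.1°.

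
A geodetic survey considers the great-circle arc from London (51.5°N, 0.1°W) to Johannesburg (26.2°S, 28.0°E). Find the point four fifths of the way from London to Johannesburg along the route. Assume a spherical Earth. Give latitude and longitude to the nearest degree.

From cos δ = sin φ₁ sin φ₂ + cos φ₁ cos φ₂ cos Δλ, the central angle is δ ≈ 1.423 rad (81.5°).
Interpolate at f = 4/5 with slerp weights a = sin((1−f)δ)/sin δ ≈ 0.284, b = sin(fδ)/sin δ ≈ 0.918.
p = a·p₁ + b·p₂ ≈ (0.904, 0.386, -0.183); φ = arcsin(p_z) ≈ -10.55°, λ = atan2(p_y, p_x) ≈ 23.14°.

≈ 11°S, 23°E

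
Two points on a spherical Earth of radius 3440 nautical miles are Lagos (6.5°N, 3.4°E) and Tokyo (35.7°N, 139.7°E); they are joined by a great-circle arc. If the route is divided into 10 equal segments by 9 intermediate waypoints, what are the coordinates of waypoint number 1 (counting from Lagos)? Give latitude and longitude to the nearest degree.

Write both endpoints as unit vectors p₁, p₂ with components (cos φ cos λ, cos φ sin λ, sin φ).
The central angle between the endpoints is δ = arccos(p₁·p₂) ≈ 2.114 rad (121.1°).
Interpolate at f = 1/10 with slerp weights a = sin((1−f)δ)/sin δ ≈ 1.105, b = sin(fδ)/sin δ ≈ 0.245.
p = a·p₁ + b·p₂ ≈ (0.944, 0.194, 0.268); φ = arcsin(p_z) ≈ 15.55°, λ = atan2(p_y, p_x) ≈ 11.61°.

≈ 16°N, 12°E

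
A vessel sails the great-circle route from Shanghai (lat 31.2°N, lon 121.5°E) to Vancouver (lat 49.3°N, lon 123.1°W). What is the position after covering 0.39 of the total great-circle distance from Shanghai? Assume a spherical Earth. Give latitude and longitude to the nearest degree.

≈ lat 53°N, lon 153°E

Write both endpoints as unit vectors p₁, p₂ with components (cos φ cos λ, cos φ sin λ, sin φ).
The central angle between the endpoints is δ = arccos(p₁·p₂) ≈ 1.417 rad (81.2°).
Interpolate at f = 0.39 with slerp weights a = sin((1−f)δ)/sin δ ≈ 0.770, b = sin(fδ)/sin δ ≈ 0.531.
p = a·p₁ + b·p₂ ≈ (-0.533, 0.271, 0.801); φ = arcsin(p_z) ≈ 53.26°, λ = atan2(p_y, p_x) ≈ 153.04°.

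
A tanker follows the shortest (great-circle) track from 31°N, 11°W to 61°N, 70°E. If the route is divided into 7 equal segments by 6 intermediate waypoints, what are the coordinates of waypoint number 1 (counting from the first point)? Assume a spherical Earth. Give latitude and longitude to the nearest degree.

Convert each endpoint to a unit vector on the sphere (x = cos φ cos λ, y = cos φ sin λ, z = sin φ).
The central angle between the endpoints is δ = arccos(p₁·p₂) ≈ 1.029 rad (59.0°).
Interpolate at f = 1/7 with slerp weights a = sin((1−f)δ)/sin δ ≈ 0.901, b = sin(fδ)/sin δ ≈ 0.171.
p = a·p₁ + b·p₂ ≈ (0.787, -0.069, 0.614); φ = arcsin(p_z) ≈ 37.85°, λ = atan2(p_y, p_x) ≈ -5.05°.

≈ 38°N, 5°W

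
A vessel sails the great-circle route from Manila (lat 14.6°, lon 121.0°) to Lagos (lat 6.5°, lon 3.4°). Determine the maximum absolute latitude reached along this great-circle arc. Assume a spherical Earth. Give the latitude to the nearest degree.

The great circle lies in the plane with unit normal n̂ = (p₁ × p₂)/|p₁ × p₂|.
Here n̂_z ≈ -0.937; the vertex latitude is φ_max = arccos|n̂_z| ≈ 20.4°.
Check via Clairaut: cos φ_max = |cos φ₁| · sin C = cos(14.6°)·sin(75.6°) ≈ 0.937, again giving ≈ 20.4°.

≈ 20°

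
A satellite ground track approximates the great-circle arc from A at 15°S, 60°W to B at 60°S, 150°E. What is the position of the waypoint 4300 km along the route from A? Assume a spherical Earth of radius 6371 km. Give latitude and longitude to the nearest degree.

Write both endpoints as unit vectors p₁, p₂ with components (cos φ cos λ, cos φ sin λ, sin φ).
The central angle between the endpoints is δ = arccos(p₁·p₂) ≈ 1.766 rad (101.2°). The total great-circle distance is δ·R ≈ 1.766 × 6371 ≈ 11252 km, so the target fraction is f = 4300/11252 ≈ 0.382.
Interpolate at f ≈ 0.382 with slerp weights a = sin((1−f)δ)/sin δ ≈ 0.904, b = sin(fδ)/sin δ ≈ 0.637.
p = a·p₁ + b·p₂ ≈ (0.161, -0.597, -0.786); φ = arcsin(p_z) ≈ -51.79°, λ = atan2(p_y, p_x) ≈ -74.92°.

≈ 52°S, 75°W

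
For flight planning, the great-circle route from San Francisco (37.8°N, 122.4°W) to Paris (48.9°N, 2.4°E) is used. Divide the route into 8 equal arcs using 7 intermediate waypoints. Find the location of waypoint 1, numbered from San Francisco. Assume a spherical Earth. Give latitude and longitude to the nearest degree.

Convert each endpoint to a unit vector on the sphere (x = cos φ cos λ, y = cos φ sin λ, z = sin φ).
The central angle between the endpoints is δ = arccos(p₁·p₂) ≈ 1.405 rad (80.5°).
Interpolate at f = 1/8 with slerp weights a = sin((1−f)δ)/sin δ ≈ 0.955, b = sin(fδ)/sin δ ≈ 0.177.
p = a·p₁ + b·p₂ ≈ (-0.288, -0.632, 0.719); φ = arcsin(p_z) ≈ 45.97°, λ = atan2(p_y, p_x) ≈ -114.49°.

≈ (46°N, 114°W)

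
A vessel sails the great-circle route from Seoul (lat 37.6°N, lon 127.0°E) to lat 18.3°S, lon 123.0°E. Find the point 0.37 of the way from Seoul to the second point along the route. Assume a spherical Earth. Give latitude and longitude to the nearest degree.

Write both endpoints as unit vectors p₁, p₂ with components (cos φ cos λ, cos φ sin λ, sin φ).
The central angle between the endpoints is δ = arccos(p₁·p₂) ≈ 0.978 rad (56.0°).
Interpolate at f = 0.37 with slerp weights a = sin((1−f)δ)/sin δ ≈ 0.697, b = sin(fδ)/sin δ ≈ 0.427.
p = a·p₁ + b·p₂ ≈ (-0.553, 0.781, 0.291); φ = arcsin(p_z) ≈ 16.92°, λ = atan2(p_y, p_x) ≈ 125.31°.

≈ lat 17°N, lon 125°E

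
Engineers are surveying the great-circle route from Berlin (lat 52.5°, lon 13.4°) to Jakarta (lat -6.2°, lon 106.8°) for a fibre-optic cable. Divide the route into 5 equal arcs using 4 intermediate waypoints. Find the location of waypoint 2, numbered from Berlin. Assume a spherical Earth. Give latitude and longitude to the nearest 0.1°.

≈ lat 37.7°, lon 65.7°

Convert each endpoint to a unit vector on the sphere (x = cos φ cos λ, y = cos φ sin λ, z = sin φ).
The central angle between the endpoints is δ = arccos(p₁·p₂) ≈ 1.693 rad (97.0°).
Interpolate at f = 2/5 with slerp weights a = sin((1−f)δ)/sin δ ≈ 0.856, b = sin(fδ)/sin δ ≈ 0.631.
p = a·p₁ + b·p₂ ≈ (0.326, 0.722, 0.611); φ = arcsin(p_z) ≈ 37.67°, λ = atan2(p_y, p_x) ≈ 65.71°.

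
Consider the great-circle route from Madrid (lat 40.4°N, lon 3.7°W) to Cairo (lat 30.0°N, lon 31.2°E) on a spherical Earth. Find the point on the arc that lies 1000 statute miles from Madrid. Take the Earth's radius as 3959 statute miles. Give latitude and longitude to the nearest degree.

Write both endpoints as unit vectors p₁, p₂ with components (cos φ cos λ, cos φ sin λ, sin φ).
The central angle between the endpoints is δ = arccos(p₁·p₂) ≈ 0.526 rad (30.1°). The total great-circle distance is δ·R ≈ 0.526 × 3959 ≈ 2081 mi, so the target fraction is f = 1000/2081 ≈ 0.480.
Interpolate at f ≈ 0.480 with slerp weights a = sin((1−f)δ)/sin δ ≈ 0.538, b = sin(fδ)/sin δ ≈ 0.498.
p = a·p₁ + b·p₂ ≈ (0.777, 0.197, 0.597); φ = arcsin(p_z) ≈ 36.68°, λ = atan2(p_y, p_x) ≈ 14.22°.

≈ lat 37°N, lon 14°E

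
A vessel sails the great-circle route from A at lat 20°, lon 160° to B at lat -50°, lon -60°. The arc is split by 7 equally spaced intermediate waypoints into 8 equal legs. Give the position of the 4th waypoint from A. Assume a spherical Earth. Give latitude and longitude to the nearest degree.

Write both endpoints as unit vectors p₁, p₂ with components (cos φ cos λ, cos φ sin λ, sin φ).
The central angle between the endpoints is δ = arccos(p₁·p₂) ≈ 2.381 rad (136.4°).
Interpolate at f = 4/8 with slerp weights a = sin((1−f)δ)/sin δ ≈ 1.348, b = sin(fδ)/sin δ ≈ 1.348.
p = a·p₁ + b·p₂ ≈ (-0.757, -0.317, -0.571); φ = arcsin(p_z) ≈ -34.85°, λ = atan2(p_y, p_x) ≈ -157.27°.

≈ lat -35°, lon -157°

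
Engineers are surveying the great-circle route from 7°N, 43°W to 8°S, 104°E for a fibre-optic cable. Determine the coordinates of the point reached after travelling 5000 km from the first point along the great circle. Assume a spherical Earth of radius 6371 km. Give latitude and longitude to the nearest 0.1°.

≈ 2.2°N, 1.9°E

The haversine formula gives a central angle δ ≈ 2.570 rad (147.3°) between the endpoints. The total great-circle distance is δ·R ≈ 2.570 × 6371 ≈ 16376 km, so the target fraction is f = 5000/16376 ≈ 0.305.
Interpolate at f ≈ 0.305 with slerp weights a = sin((1−f)δ)/sin δ ≈ 1.807, b = sin(fδ)/sin δ ≈ 1.307.
p = a·p₁ + b·p₂ ≈ (0.999, 0.033, 0.038); φ = arcsin(p_z) ≈ 2.20°, λ = atan2(p_y, p_x) ≈ 1.87°.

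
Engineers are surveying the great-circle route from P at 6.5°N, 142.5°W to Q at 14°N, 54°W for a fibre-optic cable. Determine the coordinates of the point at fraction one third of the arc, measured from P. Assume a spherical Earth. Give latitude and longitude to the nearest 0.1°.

Write both endpoints as unit vectors p₁, p₂ with components (cos φ cos λ, cos φ sin λ, sin φ).
The central angle between the endpoints is δ = arccos(p₁·p₂) ≈ 1.518 rad (87.0°).
Interpolate at f = 1/3 with slerp weights a = sin((1−f)δ)/sin δ ≈ 0.849, b = sin(fδ)/sin δ ≈ 0.485.
p = a·p₁ + b·p₂ ≈ (-0.392, -0.895, 0.214); φ = arcsin(p_z) ≈ 12.33°, λ = atan2(p_y, p_x) ≈ -113.69°.

≈ 12.3°N, 113.7°W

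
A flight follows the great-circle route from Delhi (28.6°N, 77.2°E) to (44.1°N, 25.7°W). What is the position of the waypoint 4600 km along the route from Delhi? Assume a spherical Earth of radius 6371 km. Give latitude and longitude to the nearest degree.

Write both endpoints as unit vectors p₁, p₂ with components (cos φ cos λ, cos φ sin λ, sin φ).
The central angle between the endpoints is δ = arccos(p₁·p₂) ≈ 1.377 rad (78.9°). The total great-circle distance is δ·R ≈ 1.377 × 6371 ≈ 8774 km, so the target fraction is f = 4600/8774 ≈ 0.524.
Interpolate at f ≈ 0.524 with slerp weights a = sin((1−f)δ)/sin δ ≈ 0.621, b = sin(fδ)/sin δ ≈ 0.673.
p = a·p₁ + b·p₂ ≈ (0.557, 0.322, 0.766); φ = arcsin(p_z) ≈ 49.99°, λ = atan2(p_y, p_x) ≈ 30.04°.

≈ (50°N, 30°E)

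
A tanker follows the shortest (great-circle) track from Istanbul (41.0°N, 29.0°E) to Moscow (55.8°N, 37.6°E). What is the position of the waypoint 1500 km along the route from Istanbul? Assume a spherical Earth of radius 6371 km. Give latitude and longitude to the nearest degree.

The haversine formula gives a central angle δ ≈ 0.276 rad (15.8°) between the endpoints. The total great-circle distance is δ·R ≈ 0.276 × 6371 ≈ 1761 km, so the target fraction is f = 1500/1761 ≈ 0.852.
Interpolate at f ≈ 0.852 with slerp weights a = sin((1−f)δ)/sin δ ≈ 0.150, b = sin(fδ)/sin δ ≈ 0.855.
p = a·p₁ + b·p₂ ≈ (0.480, 0.348, 0.805); φ = arcsin(p_z) ≈ 53.65°, λ = atan2(p_y, p_x) ≈ 35.96°.

≈ (54°N, 36°E)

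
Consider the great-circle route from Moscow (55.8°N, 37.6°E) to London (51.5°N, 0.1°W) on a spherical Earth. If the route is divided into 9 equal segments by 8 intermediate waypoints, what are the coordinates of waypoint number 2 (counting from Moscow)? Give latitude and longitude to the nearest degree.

Convert each endpoint to a unit vector on the sphere (x = cos φ cos λ, y = cos φ sin λ, z = sin φ).
The central angle between the endpoints is δ = arccos(p₁·p₂) ≈ 0.392 rad (22.5°).
Interpolate at f = 2/9 with slerp weights a = sin((1−f)δ)/sin δ ≈ 0.786, b = sin(fδ)/sin δ ≈ 0.228.
p = a·p₁ + b·p₂ ≈ (0.492, 0.269, 0.828); φ = arcsin(p_z) ≈ 55.90°, λ = atan2(p_y, p_x) ≈ 28.70°.

≈ 56°N, 29°E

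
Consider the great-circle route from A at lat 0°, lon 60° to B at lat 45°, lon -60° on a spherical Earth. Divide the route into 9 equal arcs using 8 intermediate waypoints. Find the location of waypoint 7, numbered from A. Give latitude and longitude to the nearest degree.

≈ lat 49°, lon -24°

The haversine formula gives a central angle δ ≈ 1.932 rad (110.7°) between the endpoints.
Interpolate at f = 7/9 with slerp weights a = sin((1−f)δ)/sin δ ≈ 0.445, b = sin(fδ)/sin δ ≈ 1.067.
p = a·p₁ + b·p₂ ≈ (0.600, -0.268, 0.754); φ = arcsin(p_z) ≈ 48.95°, λ = atan2(p_y, p_x) ≈ -24.06°.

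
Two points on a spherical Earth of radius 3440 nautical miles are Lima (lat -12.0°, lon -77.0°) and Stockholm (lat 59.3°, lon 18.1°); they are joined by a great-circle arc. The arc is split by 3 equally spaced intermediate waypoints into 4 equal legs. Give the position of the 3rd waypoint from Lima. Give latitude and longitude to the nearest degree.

Write both endpoints as unit vectors p₁, p₂ with components (cos φ cos λ, cos φ sin λ, sin φ).
The central angle between the endpoints is δ = arccos(p₁·p₂) ≈ 1.796 rad (102.9°).
Interpolate at f = 3/4 with slerp weights a = sin((1−f)δ)/sin δ ≈ 0.445, b = sin(fδ)/sin δ ≈ 1.000.
p = a·p₁ + b·p₂ ≈ (0.583, -0.266, 0.768); φ = arcsin(p_z) ≈ 50.13°, λ = atan2(p_y, p_x) ≈ -24.49°.

≈ lat 50°, lon -24°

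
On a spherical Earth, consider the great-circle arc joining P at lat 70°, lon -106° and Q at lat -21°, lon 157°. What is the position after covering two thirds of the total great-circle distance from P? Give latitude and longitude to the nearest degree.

Write both endpoints as unit vectors p₁, p₂ with components (cos φ cos λ, cos φ sin λ, sin φ).
The central angle between the endpoints is δ = arccos(p₁·p₂) ≈ 1.956 rad (112.1°).
Interpolate at f = 2/3 with slerp weights a = sin((1−f)δ)/sin δ ≈ 0.655, b = sin(fδ)/sin δ ≈ 1.041.
p = a·p₁ + b·p₂ ≈ (-0.956, 0.164, 0.242); φ = arcsin(p_z) ≈ 14.02°, λ = atan2(p_y, p_x) ≈ 170.24°.

≈ lat 14°, lon 170°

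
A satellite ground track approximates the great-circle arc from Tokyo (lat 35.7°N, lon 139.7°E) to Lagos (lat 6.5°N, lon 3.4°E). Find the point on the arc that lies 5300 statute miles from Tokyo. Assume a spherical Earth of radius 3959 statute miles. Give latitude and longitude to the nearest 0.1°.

≈ lat 37.3°N, lon 38.7°E

Write both endpoints as unit vectors p₁, p₂ with components (cos φ cos λ, cos φ sin λ, sin φ).
The central angle between the endpoints is δ = arccos(p₁·p₂) ≈ 2.114 rad (121.1°). The total great-circle distance is δ·R ≈ 2.114 × 3959 ≈ 8371 mi, so the target fraction is f = 5300/8371 ≈ 0.633.
Interpolate at f ≈ 0.633 with slerp weights a = sin((1−f)δ)/sin δ ≈ 0.818, b = sin(fδ)/sin δ ≈ 1.137.
p = a·p₁ + b·p₂ ≈ (0.621, 0.497, 0.606); φ = arcsin(p_z) ≈ 37.31°, λ = atan2(p_y, p_x) ≈ 38.65°.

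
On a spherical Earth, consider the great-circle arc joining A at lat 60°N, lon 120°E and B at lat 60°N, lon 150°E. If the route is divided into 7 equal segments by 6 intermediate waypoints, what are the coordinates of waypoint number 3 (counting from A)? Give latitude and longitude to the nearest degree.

≈ lat 61°N, lon 133°E

Convert each endpoint to a unit vector on the sphere (x = cos φ cos λ, y = cos φ sin λ, z = sin φ).
The central angle between the endpoints is δ = arccos(p₁·p₂) ≈ 0.260 rad (14.9°).
Interpolate at f = 3/7 with slerp weights a = sin((1−f)δ)/sin δ ≈ 0.576, b = sin(fδ)/sin δ ≈ 0.433.
p = a·p₁ + b·p₂ ≈ (-0.331, 0.357, 0.873); φ = arcsin(p_z) ≈ 60.83°, λ = atan2(p_y, p_x) ≈ 132.82°.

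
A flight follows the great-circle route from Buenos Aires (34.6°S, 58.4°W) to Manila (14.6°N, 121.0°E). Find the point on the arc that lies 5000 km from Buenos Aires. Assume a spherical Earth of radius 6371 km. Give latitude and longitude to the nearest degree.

≈ 79°S, 52°W

Convert each endpoint to a unit vector on the sphere (x = cos φ cos λ, y = cos φ sin λ, z = sin φ).
The central angle between the endpoints is δ = arccos(p₁·p₂) ≈ 2.792 rad (160.0°). The total great-circle distance is δ·R ≈ 2.792 × 6371 ≈ 17790 km, so the target fraction is f = 5000/17790 ≈ 0.281.
Interpolate at f ≈ 0.281 with slerp weights a = sin((1−f)δ)/sin δ ≈ 2.648, b = sin(fδ)/sin δ ≈ 2.065.
p = a·p₁ + b·p₂ ≈ (0.113, -0.143, -0.983); φ = arcsin(p_z) ≈ -79.49°, λ = atan2(p_y, p_x) ≈ -51.81°.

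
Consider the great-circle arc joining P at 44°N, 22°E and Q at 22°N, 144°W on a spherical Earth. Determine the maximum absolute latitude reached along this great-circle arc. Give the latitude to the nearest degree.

≈ 80°N

The great circle lies in the plane with unit normal n̂ = (p₁ × p₂)/|p₁ × p₂|.
Here n̂_z ≈ -0.175; the vertex latitude is φ_max = arccos|n̂_z| ≈ 79.9°.
Check via Clairaut: cos φ_max = |cos φ₁| · sin C = cos(44.0°)·sin(14.1°) ≈ 0.175, again giving ≈ 79.9°.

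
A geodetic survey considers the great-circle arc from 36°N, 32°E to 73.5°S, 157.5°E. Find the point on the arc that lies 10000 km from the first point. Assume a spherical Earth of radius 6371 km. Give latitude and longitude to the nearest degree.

≈ 50°S, 62°E

Write both endpoints as unit vectors p₁, p₂ with components (cos φ cos λ, cos φ sin λ, sin φ).
The central angle between the endpoints is δ = arccos(p₁·p₂) ≈ 2.342 rad (134.2°). The total great-circle distance is δ·R ≈ 2.342 × 6371 ≈ 14921 km, so the target fraction is f = 10000/14921 ≈ 0.670.
Interpolate at f ≈ 0.670 with slerp weights a = sin((1−f)δ)/sin δ ≈ 0.973, b = sin(fδ)/sin δ ≈ 1.395.
p = a·p₁ + b·p₂ ≈ (0.302, 0.569, -0.765); φ = arcsin(p_z) ≈ -49.92°, λ = atan2(p_y, p_x) ≈ 62.05°.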